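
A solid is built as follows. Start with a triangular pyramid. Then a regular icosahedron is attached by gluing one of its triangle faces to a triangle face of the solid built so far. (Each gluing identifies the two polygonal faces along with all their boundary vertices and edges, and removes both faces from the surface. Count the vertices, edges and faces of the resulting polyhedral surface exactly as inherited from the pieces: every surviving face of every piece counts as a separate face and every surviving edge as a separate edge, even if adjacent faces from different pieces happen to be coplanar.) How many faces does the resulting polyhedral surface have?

22

A triangular pyramid: V=4, E=6, F=4.
Attach a regular icosahedron (V=12, E=30, F=20) along a 3-gon: merge 3 vertices and 3 edges, delete both glued faces → V=13, E=33, F=22.
Check: V − E + F = 13 − 33 + 22 = 2.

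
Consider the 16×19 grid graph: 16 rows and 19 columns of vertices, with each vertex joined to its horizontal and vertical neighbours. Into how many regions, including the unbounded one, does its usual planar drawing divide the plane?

The grid has V = 16·19 = 304 vertices and E = 16·18 + 19·15 = 573 edges.
F = 2 − V + E = 2 − 304 + 573 = 271.

271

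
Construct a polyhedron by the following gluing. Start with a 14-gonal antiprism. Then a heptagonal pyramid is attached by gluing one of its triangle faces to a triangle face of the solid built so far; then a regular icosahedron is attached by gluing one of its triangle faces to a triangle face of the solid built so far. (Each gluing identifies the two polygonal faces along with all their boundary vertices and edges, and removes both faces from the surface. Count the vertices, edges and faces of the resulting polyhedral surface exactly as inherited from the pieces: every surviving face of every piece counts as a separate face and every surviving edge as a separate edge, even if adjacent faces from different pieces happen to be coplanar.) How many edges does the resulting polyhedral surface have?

94

A 14-gonal antiprism: V=28, E=56, F=30.
Attach a heptagonal pyramid (V=8, E=14, F=8) along a 3-gon: merge 3 vertices and 3 edges, delete both glued faces → V=33, E=67, F=36.
Attach a regular icosahedron (V=12, E=30, F=20) along a 3-gon: merge 3 vertices and 3 edges, delete both glued faces → V=42, E=94, F=54.
Check: V − E + F = 42 − 94 + 54 = 2.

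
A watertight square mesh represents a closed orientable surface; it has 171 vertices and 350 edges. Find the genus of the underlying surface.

3

Every face is a square and each edge borders two faces, so 4F = 2·350, giving F = 175.
χ = V − E + F = 171 − 350 + 175 = -4.
For a closed orientable surface χ = 2 − 2g, so g = (2 − (-4))/2 = 3.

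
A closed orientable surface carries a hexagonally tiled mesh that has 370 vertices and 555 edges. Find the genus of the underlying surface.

Every face is a hexagon and each edge borders two faces, so 6F = 2·555, giving F = 185.
χ = V − E + F = 370 − 555 + 185 = 0.
For a closed orientable surface χ = 2 − 2g, so g = (2 − (0))/2 = 1.

1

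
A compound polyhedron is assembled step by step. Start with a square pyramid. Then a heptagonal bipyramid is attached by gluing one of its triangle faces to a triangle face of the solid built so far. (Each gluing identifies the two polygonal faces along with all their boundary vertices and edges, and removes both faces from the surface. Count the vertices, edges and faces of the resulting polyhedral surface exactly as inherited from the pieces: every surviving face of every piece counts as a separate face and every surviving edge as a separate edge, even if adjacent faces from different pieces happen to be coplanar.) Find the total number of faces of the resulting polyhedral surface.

17

A square pyramid: V=5, E=8, F=5.
Attach a heptagonal bipyramid (V=9, E=21, F=14) along a 3-gon: merge 3 vertices and 3 edges, delete both glued faces → V=11, E=26, F=17.
Check: V − E + F = 11 − 26 + 17 = 2.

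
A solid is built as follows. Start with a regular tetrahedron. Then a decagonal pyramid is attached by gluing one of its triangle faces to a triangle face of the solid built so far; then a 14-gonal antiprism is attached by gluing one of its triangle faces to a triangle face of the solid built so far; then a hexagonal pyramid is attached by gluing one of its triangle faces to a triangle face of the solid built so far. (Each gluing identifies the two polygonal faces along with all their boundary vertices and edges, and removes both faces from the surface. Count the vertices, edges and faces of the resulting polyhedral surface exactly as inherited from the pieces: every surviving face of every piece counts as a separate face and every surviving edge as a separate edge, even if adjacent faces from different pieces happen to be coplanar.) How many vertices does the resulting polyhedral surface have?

A regular tetrahedron: V=4, E=6, F=4.
Attach a decagonal pyramid (V=11, E=20, F=11) along a 3-gon: merge 3 vertices and 3 edges, delete both glued faces → V=12, E=23, F=13.
Attach a 14-gonal antiprism (V=28, E=56, F=30) along a 3-gon: merge 3 vertices and 3 edges, delete both glued faces → V=37, E=76, F=41.
Attach a hexagonal pyramid (V=7, E=12, F=7) along a 3-gon: merge 3 vertices and 3 edges, delete both glued faces → V=41, E=85, F=46.
Check: V − E + F = 41 − 85 + 46 = 2.

41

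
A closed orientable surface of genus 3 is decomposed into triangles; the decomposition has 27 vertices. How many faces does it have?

χ = 2 − 2·3 = -4, and every face is a triangle so 3F = 2E.
V − E + F = -4 with E = 3F/2 gives 27 − (3/2 − 1)·F = -4, so F = 62 and E = 93.

62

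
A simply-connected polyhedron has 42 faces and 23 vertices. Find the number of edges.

Here V − E + F = 2.
E = V + F − (2) = 23 + 42 − (2) = 63.

63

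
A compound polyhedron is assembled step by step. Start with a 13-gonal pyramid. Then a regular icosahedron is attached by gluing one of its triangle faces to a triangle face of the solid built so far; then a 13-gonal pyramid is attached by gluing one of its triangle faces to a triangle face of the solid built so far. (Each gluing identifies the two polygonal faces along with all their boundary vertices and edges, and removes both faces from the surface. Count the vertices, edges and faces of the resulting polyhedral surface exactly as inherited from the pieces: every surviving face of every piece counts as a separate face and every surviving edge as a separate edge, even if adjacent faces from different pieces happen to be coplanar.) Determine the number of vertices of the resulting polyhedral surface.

34

A 13-gonal pyramid: V=14, E=26, F=14.
Attach a regular icosahedron (V=12, E=30, F=20) along a 3-gon: merge 3 vertices and 3 edges, delete both glued faces → V=23, E=53, F=32.
Attach a 13-gonal pyramid (V=14, E=26, F=14) along a 3-gon: merge 3 vertices and 3 edges, delete both glued faces → V=34, E=76, F=44.
Check: V − E + F = 34 − 76 + 44 = 2.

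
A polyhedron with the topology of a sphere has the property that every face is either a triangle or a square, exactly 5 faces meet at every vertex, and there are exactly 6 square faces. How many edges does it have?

60

Let x be the number of triangles; then F = 6 + x.
Edge–face incidences: 2E = 4·6 + 3·x = 24 + 3x.
Every vertex has degree 5, so 5V = 2E.
Euler: V − E + F = 2 ⇒ (2E)/5 − E + (6 + x) = 2.
Multiply by 10: 2·(2E) − 5·(2E) + 10·(6 + x) = 20, i.e. 60 + 10x − 3·(24 + 3x) = 20.
Collecting terms: x − 12 = 20, so x = 32.
Then 2E = 24 + 3·32 = 120, so E = 60, V = 2E/5 = 24, F = 6 + 32 = 38.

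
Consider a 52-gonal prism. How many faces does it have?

A prism on an n-gon has two n-gon bases and n rectangular sides: V = 2·52 = 104, E = 3·52 = 156, F = 52 + 2 = 54.

54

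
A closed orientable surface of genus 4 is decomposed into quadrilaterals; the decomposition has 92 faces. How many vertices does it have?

χ = 2 − 2·4 = -6, and every face is a square so 4F = 2E.
E = 4·92/2 = 184. Then V = -6 + E − F = -6 + 184 − 92 = 86.

86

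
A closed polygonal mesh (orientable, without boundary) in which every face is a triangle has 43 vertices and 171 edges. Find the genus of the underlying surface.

Every face is a triangle and each edge borders two faces, so 3F = 2·171, giving F = 114.
χ = V − E + F = 43 − 171 + 114 = -14.
For a closed orientable surface χ = 2 − 2g, so g = (2 − (-14))/2 = 8.

8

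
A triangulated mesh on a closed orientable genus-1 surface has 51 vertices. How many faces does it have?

102

χ = 2 − 2·1 = 0, and every face is a triangle so 3F = 2E.
V − E + F = 0 with E = 3F/2 gives 51 − (3/2 − 1)·F = 0, so F = 102 and E = 153.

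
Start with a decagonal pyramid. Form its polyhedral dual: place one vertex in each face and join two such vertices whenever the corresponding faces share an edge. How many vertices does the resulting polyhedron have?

11

The base solid has V = 11, E = 20, F = 11.
The dual swaps V and F and preserves E: V′ = F = 11, E′ = E = 20, F′ = V = 11.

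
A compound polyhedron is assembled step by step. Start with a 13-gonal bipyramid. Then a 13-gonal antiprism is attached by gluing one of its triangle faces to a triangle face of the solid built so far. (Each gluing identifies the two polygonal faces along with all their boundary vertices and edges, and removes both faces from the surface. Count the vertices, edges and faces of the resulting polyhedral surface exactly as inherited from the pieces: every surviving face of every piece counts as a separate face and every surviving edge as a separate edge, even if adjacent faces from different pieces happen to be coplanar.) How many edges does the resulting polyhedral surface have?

A 13-gonal bipyramid: V=15, E=39, F=26.
Attach a 13-gonal antiprism (V=26, E=52, F=28) along a 3-gon: merge 3 vertices and 3 edges, delete both glued faces → V=38, E=88, F=52.
Check: V − E + F = 38 − 88 + 52 = 2.

88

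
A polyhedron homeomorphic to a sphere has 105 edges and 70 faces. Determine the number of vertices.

Here V − E + F = 2.
V = 2 + E − F = 2 + 105 − 70 = 37.

37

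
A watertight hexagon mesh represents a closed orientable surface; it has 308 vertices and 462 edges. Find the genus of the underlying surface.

1

Every face is a hexagon and each edge borders two faces, so 6F = 2·462, giving F = 154.
χ = V − E + F = 308 − 462 + 154 = 0.
For a closed orientable surface χ = 2 − 2g, so g = (2 − (0))/2 = 1.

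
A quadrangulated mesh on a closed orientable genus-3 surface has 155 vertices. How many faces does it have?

159

χ = 2 − 2·3 = -4, and every face is a square so 4F = 2E.
V − E + F = -4 with E = 4F/2 gives 155 − (4/2 − 1)·F = -4, so F = 159 and E = 318.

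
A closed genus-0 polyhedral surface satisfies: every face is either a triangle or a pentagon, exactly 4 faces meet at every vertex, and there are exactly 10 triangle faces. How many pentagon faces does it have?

Let x be the number of pentagons; then F = 10 + x.
Edge–face incidences: 2E = 3·10 + 5·x = 30 + 5x.
Every vertex has degree 4, so 4V = 2E.
Euler: V − E + F = 2 ⇒ (2E)/4 − E + (10 + x) = 2.
Multiply by 8: 2·(2E) − 4·(2E) + 8·(10 + x) = 16, i.e. 80 + 8x − 2·(30 + 5x) = 16.
Collecting terms: −2x + 20 = 16, so −2x = −4, so x = 2.
Then 2E = 30 + 5·2 = 40, so E = 20, V = 2E/4 = 10, F = 10 + 2 = 12.

2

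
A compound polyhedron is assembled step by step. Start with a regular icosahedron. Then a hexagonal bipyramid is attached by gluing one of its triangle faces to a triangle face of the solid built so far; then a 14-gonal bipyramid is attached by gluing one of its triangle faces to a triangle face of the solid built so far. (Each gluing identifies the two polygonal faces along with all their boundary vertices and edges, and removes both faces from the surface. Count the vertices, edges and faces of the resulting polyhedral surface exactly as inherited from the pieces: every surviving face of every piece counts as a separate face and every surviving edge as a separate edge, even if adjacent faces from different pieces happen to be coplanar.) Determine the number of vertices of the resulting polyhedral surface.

30

A regular icosahedron: V=12, E=30, F=20.
Attach a hexagonal bipyramid (V=8, E=18, F=12) along a 3-gon: merge 3 vertices and 3 edges, delete both glued faces → V=17, E=45, F=30.
Attach a 14-gonal bipyramid (V=16, E=42, F=28) along a 3-gon: merge 3 vertices and 3 edges, delete both glued faces → V=30, E=84, F=56.
Check: V − E + F = 30 − 84 + 56 = 2.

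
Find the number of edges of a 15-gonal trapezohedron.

The n-trapezohedron (dual of the n-antiprism) has V = 2·15 + 2 = 32, E = 4·15 = 60, F = 2·15 = 30.

60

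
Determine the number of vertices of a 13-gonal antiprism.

An antiprism on an n-gon has two n-gon caps and 2n triangles: V = 2·13 = 26, E = 4·13 = 52, F = 2·13 + 2 = 28.

26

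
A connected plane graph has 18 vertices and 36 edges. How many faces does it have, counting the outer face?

Euler's formula for a connected plane graph: V − E + F = 2, so F = 2 − 18 + 36 = 20.

20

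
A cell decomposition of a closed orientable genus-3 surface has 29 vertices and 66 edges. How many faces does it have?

33

For a closed orientable surface of genus 3, χ = 2 − 2·3 = -4.
F = -4 − V + E = -4 − 29 + 66 = 33.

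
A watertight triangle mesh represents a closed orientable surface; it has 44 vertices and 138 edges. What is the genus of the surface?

2

Every face is a triangle and each edge borders two faces, so 3F = 2·138, giving F = 92.
χ = V − E + F = 44 − 138 + 92 = -2.
For a closed orientable surface χ = 2 − 2g, so g = (2 − (-2))/2 = 2.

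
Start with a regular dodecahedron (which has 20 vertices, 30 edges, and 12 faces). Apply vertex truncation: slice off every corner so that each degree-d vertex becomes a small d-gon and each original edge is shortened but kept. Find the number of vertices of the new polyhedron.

Truncation replaces each original edge-end by a new vertex, so V′ = 2E = 60.
Each original edge survives, and each old vertex of degree d contributes d new edges; summing degrees gives Σd = 2E, so E′ = E + 2E = 3E = 90.
Each original face survives and each original vertex becomes one new face: F′ = F + V = 32.

60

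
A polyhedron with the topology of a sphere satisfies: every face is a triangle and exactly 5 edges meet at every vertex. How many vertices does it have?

Each face has 3 edges and each edge borders two faces, so 2E = 3F.
Each vertex has degree 5, so 5V = 2E and hence V = 3F/5.
Euler: V − E + F = 2 ⇒ (3F/5) − (3F/2) + F = 2.
Multiply by 10: (6 − 15 + 10)F = 20, i.e. 1F = 20.
So F = 20, E = 3·20/2 = 30, V = 3·20/5 = 12.

12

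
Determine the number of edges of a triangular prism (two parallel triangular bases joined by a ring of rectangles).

9

A prism on an n-gon has two n-gon bases and n rectangular sides: V = 2·3 = 6, E = 3·3 = 9, F = 3 + 2 = 5.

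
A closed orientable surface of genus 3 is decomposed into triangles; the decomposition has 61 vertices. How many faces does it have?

130

χ = 2 − 2·3 = -4, and every face is a triangle so 3F = 2E.
V − E + F = -4 with E = 3F/2 gives 61 − (3/2 − 1)·F = -4, so F = 130 and E = 195.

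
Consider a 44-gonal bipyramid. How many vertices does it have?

A bipyramid over an n-gon has 2n triangular faces and n + 2 vertices: V = 44 + 2 = 46, E = 3·44 = 132, F = 2·44 = 88.

46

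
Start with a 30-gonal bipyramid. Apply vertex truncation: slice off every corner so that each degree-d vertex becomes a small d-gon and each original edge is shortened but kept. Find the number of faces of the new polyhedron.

The base solid has V = 32, E = 90, F = 60.
Truncation replaces each original edge-end by a new vertex, so V′ = 2E = 180.
Each original edge survives, and each old vertex of degree d contributes d new edges; summing degrees gives Σd = 2E, so E′ = E + 2E = 3E = 270.
Each original face survives and each original vertex becomes one new face: F′ = F + V = 92.

92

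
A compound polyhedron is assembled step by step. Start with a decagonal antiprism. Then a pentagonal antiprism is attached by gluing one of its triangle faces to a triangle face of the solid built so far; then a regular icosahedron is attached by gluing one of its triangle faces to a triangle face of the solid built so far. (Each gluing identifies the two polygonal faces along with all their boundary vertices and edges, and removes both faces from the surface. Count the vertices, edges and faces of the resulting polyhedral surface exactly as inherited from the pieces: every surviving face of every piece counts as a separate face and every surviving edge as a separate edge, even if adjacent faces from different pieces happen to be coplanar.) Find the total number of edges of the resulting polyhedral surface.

84

A decagonal antiprism: V=20, E=40, F=22.
Attach a pentagonal antiprism (V=10, E=20, F=12) along a 3-gon: merge 3 vertices and 3 edges, delete both glued faces → V=27, E=57, F=32.
Attach a regular icosahedron (V=12, E=30, F=20) along a 3-gon: merge 3 vertices and 3 edges, delete both glued faces → V=36, E=84, F=50.
Check: V − E + F = 36 − 84 + 50 = 2.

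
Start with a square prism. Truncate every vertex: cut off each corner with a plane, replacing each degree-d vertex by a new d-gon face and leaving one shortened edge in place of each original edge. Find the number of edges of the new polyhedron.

36

The base solid has V = 8, E = 12, F = 6.
Truncation replaces each original edge-end by a new vertex, so V′ = 2E = 24.
Each original edge survives, and each old vertex of degree d contributes d new edges; summing degrees gives Σd = 2E, so E′ = E + 2E = 3E = 36.
Each original face survives and each original vertex becomes one new face: F′ = F + V = 14.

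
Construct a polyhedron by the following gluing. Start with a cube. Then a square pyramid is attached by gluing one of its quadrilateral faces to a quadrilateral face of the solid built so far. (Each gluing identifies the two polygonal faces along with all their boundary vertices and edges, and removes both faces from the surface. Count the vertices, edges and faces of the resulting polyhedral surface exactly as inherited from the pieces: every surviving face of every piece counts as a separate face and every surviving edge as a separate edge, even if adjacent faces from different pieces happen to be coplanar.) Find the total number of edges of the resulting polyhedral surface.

A cube: V=8, E=12, F=6.
Attach a square pyramid (V=5, E=8, F=5) along a 4-gon: merge 4 vertices and 4 edges, delete both glued faces → V=9, E=16, F=9.
Check: V − E + F = 9 − 16 + 9 = 2.

16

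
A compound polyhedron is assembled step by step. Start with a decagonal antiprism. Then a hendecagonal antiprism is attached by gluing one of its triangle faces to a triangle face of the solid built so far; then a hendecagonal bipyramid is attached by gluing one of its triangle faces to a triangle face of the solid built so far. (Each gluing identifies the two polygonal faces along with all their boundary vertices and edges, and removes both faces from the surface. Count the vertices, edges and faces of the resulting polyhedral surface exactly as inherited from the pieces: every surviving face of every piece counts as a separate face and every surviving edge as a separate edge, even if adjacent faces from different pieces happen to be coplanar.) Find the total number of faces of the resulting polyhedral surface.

64

A decagonal antiprism: V=20, E=40, F=22.
Attach a hendecagonal antiprism (V=22, E=44, F=24) along a 3-gon: merge 3 vertices and 3 edges, delete both glued faces → V=39, E=81, F=44.
Attach a hendecagonal bipyramid (V=13, E=33, F=22) along a 3-gon: merge 3 vertices and 3 edges, delete both glued faces → V=49, E=111, F=64.
Check: V − E + F = 49 − 111 + 64 = 2.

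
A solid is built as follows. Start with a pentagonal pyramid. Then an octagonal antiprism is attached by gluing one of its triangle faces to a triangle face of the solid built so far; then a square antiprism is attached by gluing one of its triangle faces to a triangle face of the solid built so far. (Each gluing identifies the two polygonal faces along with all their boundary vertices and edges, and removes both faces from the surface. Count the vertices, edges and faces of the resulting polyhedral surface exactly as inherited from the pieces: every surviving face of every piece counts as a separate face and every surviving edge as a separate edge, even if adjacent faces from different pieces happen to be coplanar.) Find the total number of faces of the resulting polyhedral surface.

A pentagonal pyramid: V=6, E=10, F=6.
Attach an octagonal antiprism (V=16, E=32, F=18) along a 3-gon: merge 3 vertices and 3 edges, delete both glued faces → V=19, E=39, F=22.
Attach a square antiprism (V=8, E=16, F=10) along a 3-gon: merge 3 vertices and 3 edges, delete both glued faces → V=24, E=52, F=30.
Check: V − E + F = 24 − 52 + 30 = 2.

30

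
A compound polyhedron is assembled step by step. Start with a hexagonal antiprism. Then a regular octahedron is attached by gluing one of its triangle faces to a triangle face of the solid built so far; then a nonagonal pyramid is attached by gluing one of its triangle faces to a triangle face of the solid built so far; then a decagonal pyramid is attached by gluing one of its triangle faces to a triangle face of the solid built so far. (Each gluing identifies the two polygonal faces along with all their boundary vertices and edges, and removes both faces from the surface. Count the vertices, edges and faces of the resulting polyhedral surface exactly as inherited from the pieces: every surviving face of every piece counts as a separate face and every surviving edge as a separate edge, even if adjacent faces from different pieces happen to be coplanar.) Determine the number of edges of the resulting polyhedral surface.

A hexagonal antiprism: V=12, E=24, F=14.
Attach a regular octahedron (V=6, E=12, F=8) along a 3-gon: merge 3 vertices and 3 edges, delete both glued faces → V=15, E=33, F=20.
Attach a nonagonal pyramid (V=10, E=18, F=10) along a 3-gon: merge 3 vertices and 3 edges, delete both glued faces → V=22, E=48, F=28.
Attach a decagonal pyramid (V=11, E=20, F=11) along a 3-gon: merge 3 vertices and 3 edges, delete both glued faces → V=30, E=65, F=37.
Check: V − E + F = 30 − 65 + 37 = 2.

65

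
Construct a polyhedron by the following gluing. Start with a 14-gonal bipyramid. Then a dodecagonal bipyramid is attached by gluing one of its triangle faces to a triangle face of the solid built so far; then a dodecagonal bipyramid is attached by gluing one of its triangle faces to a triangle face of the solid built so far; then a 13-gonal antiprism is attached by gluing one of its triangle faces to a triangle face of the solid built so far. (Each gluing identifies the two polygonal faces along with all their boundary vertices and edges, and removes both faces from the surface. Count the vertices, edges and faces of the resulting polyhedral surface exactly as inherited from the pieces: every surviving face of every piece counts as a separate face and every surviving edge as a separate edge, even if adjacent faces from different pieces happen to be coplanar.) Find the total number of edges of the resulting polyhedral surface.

A 14-gonal bipyramid: V=16, E=42, F=28.
Attach a dodecagonal bipyramid (V=14, E=36, F=24) along a 3-gon: merge 3 vertices and 3 edges, delete both glued faces → V=27, E=75, F=50.
Attach a dodecagonal bipyramid (V=14, E=36, F=24) along a 3-gon: merge 3 vertices and 3 edges, delete both glued faces → V=38, E=108, F=72.
Attach a 13-gonal antiprism (V=26, E=52, F=28) along a 3-gon: merge 3 vertices and 3 edges, delete both glued faces → V=61, E=157, F=98.
Check: V − E + F = 61 − 157 + 98 = 2.

157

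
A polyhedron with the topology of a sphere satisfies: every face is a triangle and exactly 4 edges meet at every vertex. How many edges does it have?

12

Each face has 3 edges and each edge borders two faces, so 2E = 3F.
Each vertex has degree 4, so 4V = 2E and hence V = 3F/4.
Euler: V − E + F = 2 ⇒ (3F/4) − (3F/2) + F = 2.
Multiply by 8: (6 − 12 + 8)F = 16, i.e. 2F = 16.
So F = 8, E = 3·8/2 = 12, V = 3·8/4 = 6.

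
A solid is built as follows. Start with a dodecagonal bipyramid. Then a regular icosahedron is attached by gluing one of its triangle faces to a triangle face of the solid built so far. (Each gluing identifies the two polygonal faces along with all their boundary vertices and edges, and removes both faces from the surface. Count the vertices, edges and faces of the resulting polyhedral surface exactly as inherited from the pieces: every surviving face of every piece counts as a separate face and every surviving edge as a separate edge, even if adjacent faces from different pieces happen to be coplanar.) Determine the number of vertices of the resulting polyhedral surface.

A dodecagonal bipyramid: V=14, E=36, F=24.
Attach a regular icosahedron (V=12, E=30, F=20) along a 3-gon: merge 3 vertices and 3 edges, delete both glued faces → V=23, E=63, F=42.
Check: V − E + F = 23 − 63 + 42 = 2.

23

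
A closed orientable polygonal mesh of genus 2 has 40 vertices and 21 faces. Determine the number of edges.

63

For a closed orientable surface of genus 2, χ = 2 − 2·2 = -2.
E = V + F − (-2) = 40 + 21 − (-2) = 63.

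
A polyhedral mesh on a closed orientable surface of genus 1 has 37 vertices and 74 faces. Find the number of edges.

111

For a closed orientable surface of genus 1, χ = 2 − 2·1 = 0.
E = V + F − (0) = 37 + 74 − (0) = 111.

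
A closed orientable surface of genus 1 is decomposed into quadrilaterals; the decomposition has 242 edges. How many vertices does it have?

χ = 2 − 2·1 = 0, and every face is a square so 4F = 2E.
F = 2E/4 = 121. Then V = 0 + E − F = 0 + 242 − 121 = 121.

121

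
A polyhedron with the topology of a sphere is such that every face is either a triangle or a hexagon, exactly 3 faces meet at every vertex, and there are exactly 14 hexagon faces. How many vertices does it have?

Let x be the number of triangles; then F = 14 + x.
Edge–face incidences: 2E = 6·14 + 3·x = 84 + 3x.
Every vertex has degree 3, so 3V = 2E.
Euler: V − E + F = 2 ⇒ (2E)/3 − E + (14 + x) = 2.
Multiply by 6: 2·(2E) − 3·(2E) + 6·(14 + x) = 12, i.e. 84 + 6x − (84 + 3x) = 12.
Collecting terms: 3x = 12, so x = 4.
Then 2E = 84 + 3·4 = 96, so E = 48, V = 2E/3 = 32, F = 14 + 4 = 18.

32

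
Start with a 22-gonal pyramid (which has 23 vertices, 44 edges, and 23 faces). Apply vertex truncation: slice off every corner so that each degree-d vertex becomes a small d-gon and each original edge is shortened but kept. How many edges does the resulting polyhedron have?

132

Truncation replaces each original edge-end by a new vertex, so V′ = 2E = 88.
Each original edge survives, and each old vertex of degree d contributes d new edges; summing degrees gives Σd = 2E, so E′ = E + 2E = 3E = 132.
Each original face survives and each original vertex becomes one new face: F′ = F + V = 46.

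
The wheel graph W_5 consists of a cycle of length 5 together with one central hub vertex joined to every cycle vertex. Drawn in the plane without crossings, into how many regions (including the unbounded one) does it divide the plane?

W_5 has V = 5 + 1 = 6 vertices and E = 2·5 = 10 edges.
By Euler's formula F = 2 − V + E = 2 − 6 + 10 = 6.

6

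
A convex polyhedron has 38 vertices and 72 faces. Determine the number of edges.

Here V − E + F = 2.
E = V + F − (2) = 38 + 72 − (2) = 108.

108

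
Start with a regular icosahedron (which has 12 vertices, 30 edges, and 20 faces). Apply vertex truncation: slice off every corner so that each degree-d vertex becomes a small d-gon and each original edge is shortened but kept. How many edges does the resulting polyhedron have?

Truncation replaces each original edge-end by a new vertex, so V′ = 2E = 60.
Each original edge survives, and each old vertex of degree d contributes d new edges; summing degrees gives Σd = 2E, so E′ = E + 2E = 3E = 90.
Each original face survives and each original vertex becomes one new face: F′ = F + V = 32.

90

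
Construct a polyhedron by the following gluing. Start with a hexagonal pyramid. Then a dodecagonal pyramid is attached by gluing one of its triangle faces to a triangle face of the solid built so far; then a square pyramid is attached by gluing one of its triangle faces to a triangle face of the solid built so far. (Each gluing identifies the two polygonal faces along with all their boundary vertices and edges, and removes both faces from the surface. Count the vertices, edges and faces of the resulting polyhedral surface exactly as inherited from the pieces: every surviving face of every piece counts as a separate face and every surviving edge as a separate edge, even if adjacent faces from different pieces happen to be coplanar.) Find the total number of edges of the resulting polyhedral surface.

A hexagonal pyramid: V=7, E=12, F=7.
Attach a dodecagonal pyramid (V=13, E=24, F=13) along a 3-gon: merge 3 vertices and 3 edges, delete both glued faces → V=17, E=33, F=18.
Attach a square pyramid (V=5, E=8, F=5) along a 3-gon: merge 3 vertices and 3 edges, delete both glued faces → V=19, E=38, F=21.
Check: V − E + F = 19 − 38 + 21 = 2.

38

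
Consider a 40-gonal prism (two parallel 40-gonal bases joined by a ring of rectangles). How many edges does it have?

120

A prism on an n-gon has two n-gon bases and n rectangular sides: V = 2·40 = 80, E = 3·40 = 120, F = 40 + 2 = 42.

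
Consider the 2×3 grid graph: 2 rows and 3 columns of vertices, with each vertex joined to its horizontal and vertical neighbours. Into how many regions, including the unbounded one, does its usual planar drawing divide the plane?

The grid has V = 2·3 = 6 vertices and E = 2·2 + 3·1 = 7 edges.
F = 2 − V + E = 2 − 6 + 7 = 3.

3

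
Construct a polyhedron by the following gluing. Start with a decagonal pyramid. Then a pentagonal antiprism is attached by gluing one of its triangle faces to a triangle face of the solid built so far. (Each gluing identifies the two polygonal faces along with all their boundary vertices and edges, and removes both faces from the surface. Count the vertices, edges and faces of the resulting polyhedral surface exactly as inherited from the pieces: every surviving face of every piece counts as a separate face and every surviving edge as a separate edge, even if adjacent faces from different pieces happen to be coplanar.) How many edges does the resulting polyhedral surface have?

37

A decagonal pyramid: V=11, E=20, F=11.
Attach a pentagonal antiprism (V=10, E=20, F=12) along a 3-gon: merge 3 vertices and 3 edges, delete both glued faces → V=18, E=37, F=21.
Check: V − E + F = 18 − 37 + 21 = 2.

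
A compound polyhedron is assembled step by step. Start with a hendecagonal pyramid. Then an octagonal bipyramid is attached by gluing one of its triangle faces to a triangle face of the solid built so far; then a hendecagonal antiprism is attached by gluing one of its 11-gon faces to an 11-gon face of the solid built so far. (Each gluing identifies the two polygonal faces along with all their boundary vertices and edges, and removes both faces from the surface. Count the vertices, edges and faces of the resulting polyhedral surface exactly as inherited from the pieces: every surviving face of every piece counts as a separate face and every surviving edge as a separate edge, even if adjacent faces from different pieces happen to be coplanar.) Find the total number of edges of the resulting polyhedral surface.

76

A hendecagonal pyramid: V=12, E=22, F=12.
Attach an octagonal bipyramid (V=10, E=24, F=16) along a 3-gon: merge 3 vertices and 3 edges, delete both glued faces → V=19, E=43, F=26.
Attach a hendecagonal antiprism (V=22, E=44, F=24) along an 11-gon: merge 11 vertices and 11 edges, delete both glued faces → V=30, E=76, F=48.
Check: V − E + F = 30 − 76 + 48 = 2.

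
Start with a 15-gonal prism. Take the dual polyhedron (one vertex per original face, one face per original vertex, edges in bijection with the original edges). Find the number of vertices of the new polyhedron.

17

The base solid has V = 30, E = 45, F = 17.
The dual swaps V and F and preserves E: V′ = F = 17, E′ = E = 45, F′ = V = 30.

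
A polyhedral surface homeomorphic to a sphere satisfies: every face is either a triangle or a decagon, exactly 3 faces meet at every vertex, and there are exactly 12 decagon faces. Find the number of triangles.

20

Let x be the number of triangles; then F = 12 + x.
Edge–face incidences: 2E = 10·12 + 3·x = 120 + 3x.
Every vertex has degree 3, so 3V = 2E.
Euler: V − E + F = 2 ⇒ (2E)/3 − E + (12 + x) = 2.
Multiply by 6: 2·(2E) − 3·(2E) + 6·(12 + x) = 12, i.e. 72 + 6x − (120 + 3x) = 12.
Collecting terms: 3x − 48 = 12, so 3x = 60, so x = 20.
Then 2E = 120 + 3·20 = 180, so E = 90, V = 2E/3 = 60, F = 12 + 20 = 32.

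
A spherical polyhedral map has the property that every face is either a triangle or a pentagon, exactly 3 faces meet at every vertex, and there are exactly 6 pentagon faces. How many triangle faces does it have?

2

Let x be the number of triangles; then F = 6 + x.
Edge–face incidences: 2E = 5·6 + 3·x = 30 + 3x.
Every vertex has degree 3, so 3V = 2E.
Euler: V − E + F = 2 ⇒ (2E)/3 − E + (6 + x) = 2.
Multiply by 6: 2·(2E) − 3·(2E) + 6·(6 + x) = 12, i.e. 36 + 6x − (30 + 3x) = 12.
Collecting terms: 3x + 6 = 12, so 3x = 6, so x = 2.
Then 2E = 30 + 3·2 = 36, so E = 18, V = 2E/3 = 12, F = 6 + 2 = 8.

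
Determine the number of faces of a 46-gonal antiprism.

94

An antiprism on an n-gon has two n-gon caps and 2n triangles: V = 2·46 = 92, E = 4·46 = 184, F = 2·46 + 2 = 94.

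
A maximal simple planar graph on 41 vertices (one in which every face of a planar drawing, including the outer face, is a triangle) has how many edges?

In a plane triangulation 3F = 2E and V − E + F = 2, so E = 3V − 6 = 3·41 − 6 = 117.

117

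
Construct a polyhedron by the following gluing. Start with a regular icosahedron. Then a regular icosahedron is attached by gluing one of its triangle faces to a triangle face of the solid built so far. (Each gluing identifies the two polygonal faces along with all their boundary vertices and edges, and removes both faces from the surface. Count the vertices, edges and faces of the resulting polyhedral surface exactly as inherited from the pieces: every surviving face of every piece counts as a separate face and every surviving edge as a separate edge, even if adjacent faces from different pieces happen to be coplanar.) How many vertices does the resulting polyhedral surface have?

A regular icosahedron: V=12, E=30, F=20.
Attach a regular icosahedron (V=12, E=30, F=20) along a 3-gon: merge 3 vertices and 3 edges, delete both glued faces → V=21, E=57, F=38.
Check: V − E + F = 21 − 57 + 38 = 2.

21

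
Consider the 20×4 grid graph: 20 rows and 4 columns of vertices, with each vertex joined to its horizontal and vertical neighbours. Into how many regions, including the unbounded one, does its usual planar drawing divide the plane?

The grid has V = 20·4 = 80 vertices and E = 20·3 + 4·19 = 136 edges.
F = 2 − V + E = 2 − 80 + 136 = 58.

58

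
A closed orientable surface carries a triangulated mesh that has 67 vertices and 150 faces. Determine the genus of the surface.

Every face is a triangle, so 2E = 3·150 = 450, giving E = 225.
χ = V − E + F = 67 − 225 + 150 = -8.
For a closed orientable surface χ = 2 − 2g, so g = (2 − (-8))/2 = 5.

5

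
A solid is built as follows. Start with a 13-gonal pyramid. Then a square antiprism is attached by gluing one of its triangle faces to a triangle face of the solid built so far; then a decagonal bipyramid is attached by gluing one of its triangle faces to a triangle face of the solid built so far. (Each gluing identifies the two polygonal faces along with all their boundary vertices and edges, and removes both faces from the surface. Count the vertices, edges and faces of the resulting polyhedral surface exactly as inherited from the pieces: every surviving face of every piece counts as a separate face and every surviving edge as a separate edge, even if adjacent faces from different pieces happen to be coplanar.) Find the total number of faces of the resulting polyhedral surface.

A 13-gonal pyramid: V=14, E=26, F=14.
Attach a square antiprism (V=8, E=16, F=10) along a 3-gon: merge 3 vertices and 3 edges, delete both glued faces → V=19, E=39, F=22.
Attach a decagonal bipyramid (V=12, E=30, F=20) along a 3-gon: merge 3 vertices and 3 edges, delete both glued faces → V=28, E=66, F=40.
Check: V − E + F = 28 − 66 + 40 = 2.

40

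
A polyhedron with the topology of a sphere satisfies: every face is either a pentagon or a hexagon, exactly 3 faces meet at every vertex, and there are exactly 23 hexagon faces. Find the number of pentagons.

Let x be the number of pentagons; then F = 23 + x.
Edge–face incidences: 2E = 6·23 + 5·x = 138 + 5x.
Every vertex has degree 3, so 3V = 2E.
Euler: V − E + F = 2 ⇒ (2E)/3 − E + (23 + x) = 2.
Multiply by 6: 2·(2E) − 3·(2E) + 6·(23 + x) = 12, i.e. 138 + 6x − (138 + 5x) = 12.
Collecting terms: x = 12.
Then 2E = 138 + 5·12 = 198, so E = 99, V = 2E/3 = 66, F = 23 + 12 = 35.

12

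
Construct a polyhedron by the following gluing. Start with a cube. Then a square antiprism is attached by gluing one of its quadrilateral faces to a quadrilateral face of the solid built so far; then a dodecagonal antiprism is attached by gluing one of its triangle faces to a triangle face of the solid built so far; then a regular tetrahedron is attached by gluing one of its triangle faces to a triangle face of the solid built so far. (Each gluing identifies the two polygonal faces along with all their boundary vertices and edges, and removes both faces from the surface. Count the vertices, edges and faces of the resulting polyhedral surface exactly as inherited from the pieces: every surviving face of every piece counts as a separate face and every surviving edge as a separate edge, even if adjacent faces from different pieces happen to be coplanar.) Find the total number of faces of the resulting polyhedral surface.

A cube: V=8, E=12, F=6.
Attach a square antiprism (V=8, E=16, F=10) along a 4-gon: merge 4 vertices and 4 edges, delete both glued faces → V=12, E=24, F=14.
Attach a dodecagonal antiprism (V=24, E=48, F=26) along a 3-gon: merge 3 vertices and 3 edges, delete both glued faces → V=33, E=69, F=38.
Attach a regular tetrahedron (V=4, E=6, F=4) along a 3-gon: merge 3 vertices and 3 edges, delete both glued faces → V=34, E=72, F=40.
Check: V − E + F = 34 − 72 + 40 = 2.

40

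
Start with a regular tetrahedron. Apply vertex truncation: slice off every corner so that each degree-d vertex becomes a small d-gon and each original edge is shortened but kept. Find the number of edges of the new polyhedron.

18

The base solid has V = 4, E = 6, F = 4.
Truncation replaces each original edge-end by a new vertex, so V′ = 2E = 12.
Each original edge survives, and each old vertex of degree d contributes d new edges; summing degrees gives Σd = 2E, so E′ = E + 2E = 3E = 18.
Each original face survives and each original vertex becomes one new face: F′ = F + V = 8.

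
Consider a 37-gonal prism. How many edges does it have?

A prism on an n-gon has two n-gon bases and n rectangular sides: V = 2·37 = 74, E = 3·37 = 111, F = 37 + 2 = 39.

111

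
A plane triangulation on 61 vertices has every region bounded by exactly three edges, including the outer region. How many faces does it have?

In a plane triangulation 3F = 2E and V − E + F = 2, so F = 2V − 4 = 2·61 − 4 = 118.

118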